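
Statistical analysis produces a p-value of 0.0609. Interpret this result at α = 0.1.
Since p = 0.0609 < α = 0.1, reject H₀.
There is sufficient evidence to reject the null hypothesis; the result is statistically significant at the 0.1 level.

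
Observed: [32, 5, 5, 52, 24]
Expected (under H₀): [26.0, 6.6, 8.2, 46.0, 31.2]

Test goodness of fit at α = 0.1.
Chi-square goodness of fit test:
H₀: observed counts match expected distribution
H₁: observed counts differ from expected distribution
df = k - 1 = 4
χ² = Σ(O - E)²/E
   = (32 - 26.0)²/26.0 + (5 - 6.6)²/6.6 + (5 - 8.2)²/8.2 + (52 - 46.0)²/46.0 + (24 - 31.2)²/31.2
   = 1.385 + 0.388 + 1.249 + 0.783 + 1.662
   = 5.47
p-value = 0.2428

Since p-value > α = 0.1, we fail to reject H₀.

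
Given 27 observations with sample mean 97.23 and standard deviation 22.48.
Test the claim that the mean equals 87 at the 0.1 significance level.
One-sample t-test:
H₀: μ = 87
H₁: μ ≠ 87
df = n - 1 = 26
t = (x̄ - μ₀) / (s/√n) = (97.23 - 87) / (22.48/√27) = 2.365
p-value = 0.0258

Since p-value < α = 0.1, we reject H₀.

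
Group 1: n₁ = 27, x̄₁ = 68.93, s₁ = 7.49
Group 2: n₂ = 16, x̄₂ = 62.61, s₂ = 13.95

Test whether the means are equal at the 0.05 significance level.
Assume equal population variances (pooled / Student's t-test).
Student's two-sample t-test (equal variances):
H₀: μ₁ = μ₂
H₁: μ₁ ≠ μ₂
df = n₁ + n₂ - 2 = 41
Pooled variance s_p² = [(n₁-1)s₁² + (n₂-1)s₂²] / (n₁ + n₂ - 2) = [(26)(7.49²) + (15)(13.95²)] / 41 = 106.7717
SE = √(s_p²(1/n₁ + 1/n₂)) = √(106.7717 × (1/27 + 1/16)) = 3.2600
t = (x̄₁ - x̄₂) / SE = (68.93 - 62.61) / 3.2600 = 6.32 / 3.2600 = 1.939
p-value = 0.0595

Since p-value > α = 0.05, we fail to reject H₀.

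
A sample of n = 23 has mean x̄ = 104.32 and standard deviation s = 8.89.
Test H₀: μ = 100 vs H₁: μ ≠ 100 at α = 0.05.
One-sample t-test:
H₀: μ = 100
H₁: μ ≠ 100
df = n - 1 = 22
t = (x̄ - μ₀) / (s/√n) = (104.32 - 100) / (8.89/√23) = 2.330
p-value = 0.0293

Since p-value < α = 0.05, we reject H₀.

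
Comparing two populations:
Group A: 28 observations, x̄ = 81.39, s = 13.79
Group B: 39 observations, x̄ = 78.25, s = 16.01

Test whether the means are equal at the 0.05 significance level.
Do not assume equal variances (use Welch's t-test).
Welch's two-sample t-test:
H₀: μ₁ = μ₂
H₁: μ₁ ≠ μ₂
s₁²/n₁ = 13.79²/28 = 6.7916,  s₂²/n₂ = 16.01²/39 = 6.5723
SE = √(s₁²/n₁ + s₂²/n₂) = √(6.7916 + 6.5723) = 3.6557
df (Welch-Satterthwaite) = (s₁²/n₁ + s₂²/n₂)² / [(s₁²/n₁)²/(n₁-1) + (s₂²/n₂)²/(n₂-1)] ≈ 62.77
t = (x̄₁ - x̄₂) / SE = (81.39 - 78.25) / 3.6557 = 3.14 / 3.6557 = 0.859
p-value = 0.3936

Since p-value > α = 0.05, we fail to reject H₀.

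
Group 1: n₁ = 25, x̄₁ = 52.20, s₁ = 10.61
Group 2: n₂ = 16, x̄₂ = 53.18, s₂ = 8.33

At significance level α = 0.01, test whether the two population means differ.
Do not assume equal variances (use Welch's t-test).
Welch's two-sample t-test:
H₀: μ₁ = μ₂
H₁: μ₁ ≠ μ₂
s₁²/n₁ = 10.61²/25 = 4.5029,  s₂²/n₂ = 8.33²/16 = 4.3368
SE = √(s₁²/n₁ + s₂²/n₂) = √(4.5029 + 4.3368) = 2.9732
df (Welch-Satterthwaite) = (s₁²/n₁ + s₂²/n₂)² / [(s₁²/n₁)²/(n₁-1) + (s₂²/n₂)²/(n₂-1)] ≈ 37.23
t = (x̄₁ - x̄₂) / SE = (52.20 - 53.18) / 2.9732 = -0.98 / 2.9732 = -0.330
p-value = 0.7435

Since p-value > α = 0.01, we fail to reject H₀.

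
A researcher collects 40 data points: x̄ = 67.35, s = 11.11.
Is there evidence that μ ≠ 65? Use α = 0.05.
One-sample t-test:
H₀: μ = 65
H₁: μ ≠ 65
df = n - 1 = 39
t = (x̄ - μ₀) / (s/√n) = (67.35 - 65) / (11.11/√40) = 1.338
p-value = 0.1887

Since p-value > α = 0.05, we fail to reject H₀.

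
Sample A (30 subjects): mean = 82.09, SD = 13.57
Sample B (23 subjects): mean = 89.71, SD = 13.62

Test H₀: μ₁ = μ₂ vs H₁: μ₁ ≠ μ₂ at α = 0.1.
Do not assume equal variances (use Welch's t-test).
Welch's two-sample t-test:
H₀: μ₁ = μ₂
H₁: μ₁ ≠ μ₂
s₁²/n₁ = 13.57²/30 = 6.1382,  s₂²/n₂ = 13.62²/23 = 8.0654
SE = √(s₁²/n₁ + s₂²/n₂) = √(6.1382 + 8.0654) = 3.7688
df (Welch-Satterthwaite) = (s₁²/n₁ + s₂²/n₂)² / [(s₁²/n₁)²/(n₁-1) + (s₂²/n₂)²/(n₂-1)] ≈ 47.40
t = (x̄₁ - x̄₂) / SE = (82.09 - 89.71) / 3.7688 = -7.62 / 3.7688 = -2.022
p-value = 0.0489

Since p-value < α = 0.1, we reject H₀.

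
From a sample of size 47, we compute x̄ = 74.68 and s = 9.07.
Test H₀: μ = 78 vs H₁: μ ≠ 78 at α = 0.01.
One-sample t-test:
H₀: μ = 78
H₁: μ ≠ 78
df = n - 1 = 46
t = (x̄ - μ₀) / (s/√n) = (74.68 - 78) / (9.07/√47) = -2.509
p-value = 0.0157

Since p-value > α = 0.01, we fail to reject H₀.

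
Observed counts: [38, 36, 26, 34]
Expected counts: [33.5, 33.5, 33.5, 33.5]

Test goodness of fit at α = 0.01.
Chi-square goodness of fit test:
H₀: observed counts match expected distribution
H₁: observed counts differ from expected distribution
df = k - 1 = 3
χ² = Σ(O - E)²/E
   = (38 - 33.5)²/33.5 + (36 - 33.5)²/33.5 + (26 - 33.5)²/33.5 + (34 - 33.5)²/33.5
   = 0.604 + 0.187 + 1.679 + 0.007
   = 2.48
p-value = 0.4794

Since p-value > α = 0.01, we fail to reject H₀.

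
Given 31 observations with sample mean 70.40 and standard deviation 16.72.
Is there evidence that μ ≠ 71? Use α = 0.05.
One-sample t-test:
H₀: μ = 71
H₁: μ ≠ 71
df = n - 1 = 30
t = (x̄ - μ₀) / (s/√n) = (70.40 - 71) / (16.72/√31) = -0.200
p-value = 0.8430

Since p-value > α = 0.05, we fail to reject H₀.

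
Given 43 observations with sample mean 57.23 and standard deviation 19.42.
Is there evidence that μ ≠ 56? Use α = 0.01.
One-sample t-test:
H₀: μ = 56
H₁: μ ≠ 56
df = n - 1 = 42
t = (x̄ - μ₀) / (s/√n) = (57.23 - 56) / (19.42/√43) = 0.415
p-value = 0.6800

Since p-value > α = 0.01, we fail to reject H₀.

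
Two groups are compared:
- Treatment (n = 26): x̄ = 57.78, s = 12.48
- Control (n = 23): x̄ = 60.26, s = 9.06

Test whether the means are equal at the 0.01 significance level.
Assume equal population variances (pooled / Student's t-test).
Student's two-sample t-test (equal variances):
H₀: μ₁ = μ₂
H₁: μ₁ ≠ μ₂
df = n₁ + n₂ - 2 = 47
Pooled variance s_p² = [(n₁-1)s₁² + (n₂-1)s₂²] / (n₁ + n₂ - 2) = [(25)(12.48²) + (22)(9.06²)] / 47 = 121.2681
SE = √(s_p²(1/n₁ + 1/n₂)) = √(121.2681 × (1/26 + 1/23)) = 3.1523
t = (x̄₁ - x̄₂) / SE = (57.78 - 60.26) / 3.1523 = -2.48 / 3.1523 = -0.787
p-value = 0.4354

Since p-value > α = 0.01, we fail to reject H₀.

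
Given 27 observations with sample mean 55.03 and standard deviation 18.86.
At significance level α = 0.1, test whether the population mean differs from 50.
One-sample t-test:
H₀: μ = 50
H₁: μ ≠ 50
df = n - 1 = 26
t = (x̄ - μ₀) / (s/√n) = (55.03 - 50) / (18.86/√27) = 1.386
p-value = 0.1776

Since p-value > α = 0.1, we fail to reject H₀.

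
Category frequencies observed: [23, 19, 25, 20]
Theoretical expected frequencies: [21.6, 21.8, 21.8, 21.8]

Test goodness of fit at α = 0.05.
Chi-square goodness of fit test:
H₀: observed counts match expected distribution
H₁: observed counts differ from expected distribution
df = k - 1 = 3
χ² = Σ(O - E)²/E
   = (23 - 21.6)²/21.6 + (19 - 21.8)²/21.8 + (25 - 21.8)²/21.8 + (20 - 21.8)²/21.8
   = 0.091 + 0.360 + 0.470 + 0.149
   = 1.07
p-value = 0.7846

Since p-value > α = 0.05, we fail to reject H₀.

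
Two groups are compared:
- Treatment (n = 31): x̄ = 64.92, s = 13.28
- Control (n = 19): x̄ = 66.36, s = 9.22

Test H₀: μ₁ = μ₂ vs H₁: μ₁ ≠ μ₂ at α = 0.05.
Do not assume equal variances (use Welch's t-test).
Welch's two-sample t-test:
H₀: μ₁ = μ₂
H₁: μ₁ ≠ μ₂
s₁²/n₁ = 13.28²/31 = 5.6890,  s₂²/n₂ = 9.22²/19 = 4.4741
SE = √(s₁²/n₁ + s₂²/n₂) = √(5.6890 + 4.4741) = 3.1880
df (Welch-Satterthwaite) = (s₁²/n₁ + s₂²/n₂)² / [(s₁²/n₁)²/(n₁-1) + (s₂²/n₂)²/(n₂-1)] ≈ 47.14
t = (x̄₁ - x̄₂) / SE = (64.92 - 66.36) / 3.1880 = -1.44 / 3.1880 = -0.452
p-value = 0.6536

Since p-value > α = 0.05, we fail to reject H₀.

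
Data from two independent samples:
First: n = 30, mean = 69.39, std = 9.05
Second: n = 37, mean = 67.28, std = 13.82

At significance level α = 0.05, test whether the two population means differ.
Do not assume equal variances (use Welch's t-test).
Welch's two-sample t-test:
H₀: μ₁ = μ₂
H₁: μ₁ ≠ μ₂
s₁²/n₁ = 9.05²/30 = 2.7301,  s₂²/n₂ = 13.82²/37 = 5.1620
SE = √(s₁²/n₁ + s₂²/n₂) = √(2.7301 + 5.1620) = 2.8093
df (Welch-Satterthwaite) = (s₁²/n₁ + s₂²/n₂)² / [(s₁²/n₁)²/(n₁-1) + (s₂²/n₂)²/(n₂-1)] ≈ 62.46
t = (x̄₁ - x̄₂) / SE = (69.39 - 67.28) / 2.8093 = 2.11 / 2.8093 = 0.751
p-value = 0.4554

Since p-value > α = 0.05, we fail to reject H₀.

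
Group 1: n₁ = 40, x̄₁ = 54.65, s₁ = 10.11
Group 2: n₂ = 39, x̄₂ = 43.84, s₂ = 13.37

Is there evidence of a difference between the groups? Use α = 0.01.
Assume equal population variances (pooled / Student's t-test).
Student's two-sample t-test (equal variances):
H₀: μ₁ = μ₂
H₁: μ₁ ≠ μ₂
df = n₁ + n₂ - 2 = 77
Pooled variance s_p² = [(n₁-1)s₁² + (n₂-1)s₂²] / (n₁ + n₂ - 2) = [(39)(10.11²) + (38)(13.37²)] / 77 = 139.9875
SE = √(s_p²(1/n₁ + 1/n₂)) = √(139.9875 × (1/40 + 1/39)) = 2.6625
t = (x̄₁ - x̄₂) / SE = (54.65 - 43.84) / 2.6625 = 10.81 / 2.6625 = 4.060
p-value = 0.0001

Since p-value < α = 0.01, we reject H₀.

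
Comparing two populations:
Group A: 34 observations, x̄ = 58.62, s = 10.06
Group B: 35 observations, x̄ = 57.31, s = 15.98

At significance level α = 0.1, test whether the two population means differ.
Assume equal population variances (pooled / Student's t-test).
Student's two-sample t-test (equal variances):
H₀: μ₁ = μ₂
H₁: μ₁ ≠ μ₂
df = n₁ + n₂ - 2 = 67
Pooled variance s_p² = [(n₁-1)s₁² + (n₂-1)s₂²] / (n₁ + n₂ - 2) = [(33)(10.06²) + (34)(15.98²)] / 67 = 179.4324
SE = √(s_p²(1/n₁ + 1/n₂)) = √(179.4324 × (1/34 + 1/35)) = 3.2255
t = (x̄₁ - x̄₂) / SE = (58.62 - 57.31) / 3.2255 = 1.31 / 3.2255 = 0.406
p-value = 0.6859

Since p-value > α = 0.1, we fail to reject H₀.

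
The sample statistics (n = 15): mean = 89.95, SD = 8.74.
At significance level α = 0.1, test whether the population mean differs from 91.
One-sample t-test:
H₀: μ = 91
H₁: μ ≠ 91
df = n - 1 = 14
t = (x̄ - μ₀) / (s/√n) = (89.95 - 91) / (8.74/√15) = -0.465
p-value = 0.6489

Since p-value > α = 0.1, we fail to reject H₀.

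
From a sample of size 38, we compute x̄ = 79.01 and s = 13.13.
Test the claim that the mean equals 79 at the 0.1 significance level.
One-sample t-test:
H₀: μ = 79
H₁: μ ≠ 79
df = n - 1 = 37
t = (x̄ - μ₀) / (s/√n) = (79.01 - 79) / (13.13/√38) = 0.005
p-value = 0.9963

Since p-value > α = 0.1, we fail to reject H₀.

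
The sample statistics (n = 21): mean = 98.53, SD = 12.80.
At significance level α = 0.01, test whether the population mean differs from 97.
One-sample t-test:
H₀: μ = 97
H₁: μ ≠ 97
df = n - 1 = 20
t = (x̄ - μ₀) / (s/√n) = (98.53 - 97) / (12.80/√21) = 0.548
p-value = 0.5899

Since p-value > α = 0.01, we fail to reject H₀.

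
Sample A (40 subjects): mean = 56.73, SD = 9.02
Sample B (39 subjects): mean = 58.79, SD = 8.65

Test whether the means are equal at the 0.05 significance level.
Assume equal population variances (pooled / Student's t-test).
Student's two-sample t-test (equal variances):
H₀: μ₁ = μ₂
H₁: μ₁ ≠ μ₂
df = n₁ + n₂ - 2 = 77
Pooled variance s_p² = [(n₁-1)s₁² + (n₂-1)s₂²] / (n₁ + n₂ - 2) = [(39)(9.02²) + (38)(8.65²)] / 77 = 78.1339
SE = √(s_p²(1/n₁ + 1/n₂)) = √(78.1339 × (1/40 + 1/39)) = 1.9892
t = (x̄₁ - x̄₂) / SE = (56.73 - 58.79) / 1.9892 = -2.06 / 1.9892 = -1.036
p-value = 0.3036

Since p-value > α = 0.05, we fail to reject H₀.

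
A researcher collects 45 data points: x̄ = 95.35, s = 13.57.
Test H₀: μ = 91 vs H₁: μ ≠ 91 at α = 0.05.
One-sample t-test:
H₀: μ = 91
H₁: μ ≠ 91
df = n - 1 = 44
t = (x̄ - μ₀) / (s/√n) = (95.35 - 91) / (13.57/√45) = 2.150
p-value = 0.0371

Since p-value < α = 0.05, we reject H₀.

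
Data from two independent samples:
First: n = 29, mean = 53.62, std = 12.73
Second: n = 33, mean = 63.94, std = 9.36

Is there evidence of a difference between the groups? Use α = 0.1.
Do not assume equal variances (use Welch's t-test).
Welch's two-sample t-test:
H₀: μ₁ = μ₂
H₁: μ₁ ≠ μ₂
s₁²/n₁ = 12.73²/29 = 5.5880,  s₂²/n₂ = 9.36²/33 = 2.6548
SE = √(s₁²/n₁ + s₂²/n₂) = √(5.5880 + 2.6548) = 2.8710
df (Welch-Satterthwaite) = (s₁²/n₁ + s₂²/n₂)² / [(s₁²/n₁)²/(n₁-1) + (s₂²/n₂)²/(n₂-1)] ≈ 50.88
t = (x̄₁ - x̄₂) / SE = (53.62 - 63.94) / 2.8710 = -10.32 / 2.8710 = -3.595
p-value = 0.0007

Since p-value < α = 0.1, we reject H₀.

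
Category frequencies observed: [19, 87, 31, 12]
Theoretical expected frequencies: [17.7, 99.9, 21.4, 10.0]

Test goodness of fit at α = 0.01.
Chi-square goodness of fit test:
H₀: observed counts match expected distribution
H₁: observed counts differ from expected distribution
df = k - 1 = 3
χ² = Σ(O - E)²/E
   = (19 - 17.7)²/17.7 + (87 - 99.9)²/99.9 + (31 - 21.4)²/21.4 + (12 - 10.0)²/10.0
   = 0.095 + 1.666 + 4.307 + 0.400
   = 6.47
p-value = 0.0909

Since p-value > α = 0.01, we fail to reject H₀.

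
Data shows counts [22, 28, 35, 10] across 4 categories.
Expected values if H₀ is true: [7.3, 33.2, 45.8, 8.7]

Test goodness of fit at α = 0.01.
Chi-square goodness of fit test:
H₀: observed counts match expected distribution
H₁: observed counts differ from expected distribution
df = k - 1 = 3
χ² = Σ(O - E)²/E
   = (22 - 7.3)²/7.3 + (28 - 33.2)²/33.2 + (35 - 45.8)²/45.8 + (10 - 8.7)²/8.7
   = 29.601 + 0.814 + 2.547 + 0.194
   = 33.16
p-value < 0.0001

Since p-value < α = 0.01, we reject H₀.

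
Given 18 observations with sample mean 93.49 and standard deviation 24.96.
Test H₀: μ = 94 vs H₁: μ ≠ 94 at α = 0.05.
One-sample t-test:
H₀: μ = 94
H₁: μ ≠ 94
df = n - 1 = 17
t = (x̄ - μ₀) / (s/√n) = (93.49 - 94) / (24.96/√18) = -0.087
p-value = 0.9319

Since p-value > α = 0.05, we fail to reject H₀.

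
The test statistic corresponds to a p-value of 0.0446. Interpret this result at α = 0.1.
Since p = 0.0446 < α = 0.1, reject H₀.
There is sufficient evidence to reject the null hypothesis; the result is statistically significant at the 0.1 level.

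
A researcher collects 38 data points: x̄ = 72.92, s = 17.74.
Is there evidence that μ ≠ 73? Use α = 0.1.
One-sample t-test:
H₀: μ = 73
H₁: μ ≠ 73
df = n - 1 = 37
t = (x̄ - μ₀) / (s/√n) = (72.92 - 73) / (17.74/√38) = -0.028
p-value = 0.9780

Since p-value > α = 0.1, we fail to reject H₀.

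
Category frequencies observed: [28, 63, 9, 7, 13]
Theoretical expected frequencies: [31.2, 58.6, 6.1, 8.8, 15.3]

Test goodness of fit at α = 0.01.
Chi-square goodness of fit test:
H₀: observed counts match expected distribution
H₁: observed counts differ from expected distribution
df = k - 1 = 4
χ² = Σ(O - E)²/E
   = (28 - 31.2)²/31.2 + (63 - 58.6)²/58.6 + (9 - 6.1)²/6.1 + (7 - 8.8)²/8.8 + (13 - 15.3)²/15.3
   = 0.328 + 0.330 + 1.379 + 0.368 + 0.346
   = 2.75
p-value = 0.6003

Since p-value > α = 0.01, we fail to reject H₀.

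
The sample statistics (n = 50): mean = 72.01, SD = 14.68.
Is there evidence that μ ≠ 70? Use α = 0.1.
One-sample t-test:
H₀: μ = 70
H₁: μ ≠ 70
df = n - 1 = 49
t = (x̄ - μ₀) / (s/√n) = (72.01 - 70) / (14.68/√50) = 0.968
p-value = 0.3377

Since p-value > α = 0.1, we fail to reject H₀.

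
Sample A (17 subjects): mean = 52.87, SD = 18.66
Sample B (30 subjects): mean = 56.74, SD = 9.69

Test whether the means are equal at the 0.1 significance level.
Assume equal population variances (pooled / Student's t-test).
Student's two-sample t-test (equal variances):
H₀: μ₁ = μ₂
H₁: μ₁ ≠ μ₂
df = n₁ + n₂ - 2 = 45
Pooled variance s_p² = [(n₁-1)s₁² + (n₂-1)s₂²] / (n₁ + n₂ - 2) = [(16)(18.66²) + (29)(9.69²)] / 45 = 184.3137
SE = √(s_p²(1/n₁ + 1/n₂)) = √(184.3137 × (1/17 + 1/30)) = 4.1214
t = (x̄₁ - x̄₂) / SE = (52.87 - 56.74) / 4.1214 = -3.87 / 4.1214 = -0.939
p-value = 0.3527

Since p-value > α = 0.1, we fail to reject H₀.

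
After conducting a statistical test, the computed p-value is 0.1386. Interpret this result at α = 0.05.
Since p = 0.1386 > α = 0.05, fail to reject H₀.
There is insufficient evidence to reject the null hypothesis; the result is not statistically significant at the 0.05 level.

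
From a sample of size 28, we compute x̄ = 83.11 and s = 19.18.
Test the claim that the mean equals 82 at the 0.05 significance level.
One-sample t-test:
H₀: μ = 82
H₁: μ ≠ 82
df = n - 1 = 27
t = (x̄ - μ₀) / (s/√n) = (83.11 - 82) / (19.18/√28) = 0.306
p-value = 0.7618

Since p-value > α = 0.05, we fail to reject H₀.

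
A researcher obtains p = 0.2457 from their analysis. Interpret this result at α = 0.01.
Since p = 0.2457 > α = 0.01, fail to reject H₀.
There is insufficient evidence to reject the null hypothesis; the result is not statistically significant at the 0.01 level.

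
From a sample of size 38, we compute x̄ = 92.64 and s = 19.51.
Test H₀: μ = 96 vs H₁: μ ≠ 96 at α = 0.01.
One-sample t-test:
H₀: μ = 96
H₁: μ ≠ 96
df = n - 1 = 37
t = (x̄ - μ₀) / (s/√n) = (92.64 - 96) / (19.51/√38) = -1.062
p-value = 0.2953

Since p-value > α = 0.01, we fail to reject H₀.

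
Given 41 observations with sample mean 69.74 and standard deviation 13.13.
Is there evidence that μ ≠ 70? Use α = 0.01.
One-sample t-test:
H₀: μ = 70
H₁: μ ≠ 70
df = n - 1 = 40
t = (x̄ - μ₀) / (s/√n) = (69.74 - 70) / (13.13/√41) = -0.127
p-value = 0.8997

Since p-value > α = 0.01, we fail to reject H₀.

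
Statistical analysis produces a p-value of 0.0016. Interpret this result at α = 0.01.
Since p = 0.0016 < α = 0.01, reject H₀.
There is sufficient evidence to reject the null hypothesis; the result is statistically significant at the 0.01 level.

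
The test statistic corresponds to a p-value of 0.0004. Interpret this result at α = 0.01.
Since p = 0.0004 < α = 0.01, reject H₀.
There is sufficient evidence to reject the null hypothesis; the result is statistically significant at the 0.01 level.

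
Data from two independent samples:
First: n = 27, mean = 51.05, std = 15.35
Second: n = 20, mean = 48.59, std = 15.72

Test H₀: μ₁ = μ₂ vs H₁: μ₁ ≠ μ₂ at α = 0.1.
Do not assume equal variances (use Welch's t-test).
Welch's two-sample t-test:
H₀: μ₁ = μ₂
H₁: μ₁ ≠ μ₂
s₁²/n₁ = 15.35²/27 = 8.7268,  s₂²/n₂ = 15.72²/20 = 12.3559
SE = √(s₁²/n₁ + s₂²/n₂) = √(8.7268 + 12.3559) = 4.5916
df (Welch-Satterthwaite) = (s₁²/n₁ + s₂²/n₂)² / [(s₁²/n₁)²/(n₁-1) + (s₂²/n₂)²/(n₂-1)] ≈ 40.54
t = (x̄₁ - x̄₂) / SE = (51.05 - 48.59) / 4.5916 = 2.46 / 4.5916 = 0.536
p-value = 0.5951

Since p-value > α = 0.1, we fail to reject H₀.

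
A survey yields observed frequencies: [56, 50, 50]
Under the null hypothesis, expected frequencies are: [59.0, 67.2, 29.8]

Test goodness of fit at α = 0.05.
Chi-square goodness of fit test:
H₀: observed counts match expected distribution
H₁: observed counts differ from expected distribution
df = k - 1 = 2
χ² = Σ(O - E)²/E
   = (56 - 59.0)²/59.0 + (50 - 67.2)²/67.2 + (50 - 29.8)²/29.8
   = 0.153 + 4.402 + 13.693
   = 18.25
p-value = 0.0001

Since p-value < α = 0.05, we reject H₀.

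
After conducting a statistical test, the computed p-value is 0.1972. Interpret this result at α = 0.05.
Since p = 0.1972 > α = 0.05, fail to reject H₀.
There is insufficient evidence to reject the null hypothesis; the result is not statistically significant at the 0.05 level.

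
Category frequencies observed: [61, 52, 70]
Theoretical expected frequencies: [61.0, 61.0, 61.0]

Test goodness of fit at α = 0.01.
Chi-square goodness of fit test:
H₀: observed counts match expected distribution
H₁: observed counts differ from expected distribution
df = k - 1 = 2
χ² = Σ(O - E)²/E
   = (61 - 61.0)²/61.0 + (52 - 61.0)²/61.0 + (70 - 61.0)²/61.0
   = 0.000 + 1.328 + 1.328
   = 2.66
p-value = 0.2650

Since p-value > α = 0.01, we fail to reject H₀.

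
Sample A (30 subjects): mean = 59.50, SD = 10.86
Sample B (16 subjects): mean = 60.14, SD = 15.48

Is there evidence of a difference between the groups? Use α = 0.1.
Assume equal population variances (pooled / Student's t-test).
Student's two-sample t-test (equal variances):
H₀: μ₁ = μ₂
H₁: μ₁ ≠ μ₂
df = n₁ + n₂ - 2 = 44
Pooled variance s_p² = [(n₁-1)s₁² + (n₂-1)s₂²] / (n₁ + n₂ - 2) = [(29)(10.86²) + (15)(15.48²)] / 44 = 159.4251
SE = √(s_p²(1/n₁ + 1/n₂)) = √(159.4251 × (1/30 + 1/16)) = 3.9087
t = (x̄₁ - x̄₂) / SE = (59.50 - 60.14) / 3.9087 = -0.64 / 3.9087 = -0.164
p-value = 0.8707

Since p-value > α = 0.1, we fail to reject H₀.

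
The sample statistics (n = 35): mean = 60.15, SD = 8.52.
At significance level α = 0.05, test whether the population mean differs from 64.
One-sample t-test:
H₀: μ = 64
H₁: μ ≠ 64
df = n - 1 = 34
t = (x̄ - μ₀) / (s/√n) = (60.15 - 64) / (8.52/√35) = -2.673
p-value = 0.0115

Since p-value < α = 0.05, we reject H₀.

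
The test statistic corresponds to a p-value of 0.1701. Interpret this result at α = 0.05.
Since p = 0.1701 > α = 0.05, fail to reject H₀.
There is insufficient evidence to reject the null hypothesis; the result is not statistically significant at the 0.05 level.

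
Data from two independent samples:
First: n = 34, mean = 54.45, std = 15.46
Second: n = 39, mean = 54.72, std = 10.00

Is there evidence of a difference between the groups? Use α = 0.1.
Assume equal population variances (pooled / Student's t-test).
Student's two-sample t-test (equal variances):
H₀: μ₁ = μ₂
H₁: μ₁ ≠ μ₂
df = n₁ + n₂ - 2 = 71
Pooled variance s_p² = [(n₁-1)s₁² + (n₂-1)s₂²] / (n₁ + n₂ - 2) = [(33)(15.46²) + (38)(10.00²)] / 71 = 164.6110
SE = √(s_p²(1/n₁ + 1/n₂)) = √(164.6110 × (1/34 + 1/39)) = 3.0104
t = (x̄₁ - x̄₂) / SE = (54.45 - 54.72) / 3.0104 = -0.27 / 3.0104 = -0.090
p-value = 0.9288

Since p-value > α = 0.1, we fail to reject H₀.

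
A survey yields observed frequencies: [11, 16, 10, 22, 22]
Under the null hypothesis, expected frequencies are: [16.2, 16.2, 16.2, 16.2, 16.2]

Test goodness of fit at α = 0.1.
Chi-square goodness of fit test:
H₀: observed counts match expected distribution
H₁: observed counts differ from expected distribution
df = k - 1 = 4
χ² = Σ(O - E)²/E
   = (11 - 16.2)²/16.2 + (16 - 16.2)²/16.2 + (10 - 16.2)²/16.2 + (22 - 16.2)²/16.2 + (22 - 16.2)²/16.2
   = 1.669 + 0.002 + 2.373 + 2.077 + 2.077
   = 8.20
p-value = 0.0846

Since p-value < α = 0.1, we reject H₀.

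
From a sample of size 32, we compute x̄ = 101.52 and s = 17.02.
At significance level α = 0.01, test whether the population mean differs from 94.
One-sample t-test:
H₀: μ = 94
H₁: μ ≠ 94
df = n - 1 = 31
t = (x̄ - μ₀) / (s/√n) = (101.52 - 94) / (17.02/√32) = 2.499
p-value = 0.0179

Since p-value > α = 0.01, we fail to reject H₀.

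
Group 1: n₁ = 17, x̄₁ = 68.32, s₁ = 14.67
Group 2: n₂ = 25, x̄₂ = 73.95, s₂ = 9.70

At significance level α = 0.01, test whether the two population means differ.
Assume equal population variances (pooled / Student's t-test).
Student's two-sample t-test (equal variances):
H₀: μ₁ = μ₂
H₁: μ₁ ≠ μ₂
df = n₁ + n₂ - 2 = 40
Pooled variance s_p² = [(n₁-1)s₁² + (n₂-1)s₂²] / (n₁ + n₂ - 2) = [(16)(14.67²) + (24)(9.70²)] / 40 = 142.5376
SE = √(s_p²(1/n₁ + 1/n₂)) = √(142.5376 × (1/17 + 1/25)) = 3.7531
t = (x̄₁ - x̄₂) / SE = (68.32 - 73.95) / 3.7531 = -5.63 / 3.7531 = -1.500
p-value = 0.1414

Since p-value > α = 0.01, we fail to reject H₀.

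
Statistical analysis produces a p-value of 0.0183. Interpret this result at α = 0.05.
Since p = 0.0183 < α = 0.05, reject H₀.
There is sufficient evidence to reject the null hypothesis; the result is statistically significant at the 0.05 level.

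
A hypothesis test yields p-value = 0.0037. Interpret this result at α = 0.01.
Since p = 0.0037 < α = 0.01, reject H₀.
There is sufficient evidence to reject the null hypothesis; the result is statistically significant at the 0.01 level.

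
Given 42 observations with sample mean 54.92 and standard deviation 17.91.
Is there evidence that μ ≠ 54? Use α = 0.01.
One-sample t-test:
H₀: μ = 54
H₁: μ ≠ 54
df = n - 1 = 41
t = (x̄ - μ₀) / (s/√n) = (54.92 - 54) / (17.91/√42) = 0.333
p-value = 0.7409

Since p-value > α = 0.01, we fail to reject H₀.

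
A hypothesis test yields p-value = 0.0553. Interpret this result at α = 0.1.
Since p = 0.0553 < α = 0.1, reject H₀.
There is sufficient evidence to reject the null hypothesis; the result is statistically significant at the 0.1 level.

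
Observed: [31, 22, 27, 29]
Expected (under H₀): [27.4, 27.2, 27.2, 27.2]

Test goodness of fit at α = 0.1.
Chi-square goodness of fit test:
H₀: observed counts match expected distribution
H₁: observed counts differ from expected distribution
df = k - 1 = 3
χ² = Σ(O - E)²/E
   = (31 - 27.4)²/27.4 + (22 - 27.2)²/27.2 + (27 - 27.2)²/27.2 + (29 - 27.2)²/27.2
   = 0.473 + 0.994 + 0.001 + 0.119
   = 1.59
p-value = 0.6622

Since p-value > α = 0.1, we fail to reject H₀.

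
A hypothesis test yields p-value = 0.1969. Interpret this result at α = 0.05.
Since p = 0.1969 > α = 0.05, fail to reject H₀.
There is insufficient evidence to reject the null hypothesis; the result is not statistically significant at the 0.05 level.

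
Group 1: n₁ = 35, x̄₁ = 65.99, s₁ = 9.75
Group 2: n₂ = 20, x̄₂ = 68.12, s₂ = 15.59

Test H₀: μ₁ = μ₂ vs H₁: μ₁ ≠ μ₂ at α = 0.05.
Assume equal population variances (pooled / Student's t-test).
Student's two-sample t-test (equal variances):
H₀: μ₁ = μ₂
H₁: μ₁ ≠ μ₂
df = n₁ + n₂ - 2 = 53
Pooled variance s_p² = [(n₁-1)s₁² + (n₂-1)s₂²] / (n₁ + n₂ - 2) = [(34)(9.75²) + (19)(15.59²)] / 53 = 148.1139
SE = √(s_p²(1/n₁ + 1/n₂)) = √(148.1139 × (1/35 + 1/20)) = 3.4114
t = (x̄₁ - x̄₂) / SE = (65.99 - 68.12) / 3.4114 = -2.13 / 3.4114 = -0.624
p-value = 0.5351

Since p-value > α = 0.05, we fail to reject H₀.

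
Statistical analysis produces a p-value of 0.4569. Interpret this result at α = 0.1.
Since p = 0.4569 > α = 0.1, fail to reject H₀.
There is insufficient evidence to reject the null hypothesis; the result is not statistically significant at the 0.1 level.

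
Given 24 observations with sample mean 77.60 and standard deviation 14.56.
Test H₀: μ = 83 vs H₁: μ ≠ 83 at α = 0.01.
One-sample t-test:
H₀: μ = 83
H₁: μ ≠ 83
df = n - 1 = 23
t = (x̄ - μ₀) / (s/√n) = (77.60 - 83) / (14.56/√24) = -1.817
p-value = 0.0823

Since p-value > α = 0.01, we fail to reject H₀.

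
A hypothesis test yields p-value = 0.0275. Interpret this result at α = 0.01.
Since p = 0.0275 > α = 0.01, fail to reject H₀.
There is insufficient evidence to reject the null hypothesis; the result is not statistically significant at the 0.01 level.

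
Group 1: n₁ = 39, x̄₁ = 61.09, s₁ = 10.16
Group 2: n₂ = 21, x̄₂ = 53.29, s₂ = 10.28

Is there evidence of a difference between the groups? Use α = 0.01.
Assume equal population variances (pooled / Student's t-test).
Student's two-sample t-test (equal variances):
H₀: μ₁ = μ₂
H₁: μ₁ ≠ μ₂
df = n₁ + n₂ - 2 = 58
Pooled variance s_p² = [(n₁-1)s₁² + (n₂-1)s₂²] / (n₁ + n₂ - 2) = [(38)(10.16²) + (20)(10.28²)] / 58 = 104.0714
SE = √(s_p²(1/n₁ + 1/n₂)) = √(104.0714 × (1/39 + 1/21)) = 2.7612
t = (x̄₁ - x̄₂) / SE = (61.09 - 53.29) / 2.7612 = 7.80 / 2.7612 = 2.825
p-value = 0.0065

Since p-value < α = 0.01, we reject H₀.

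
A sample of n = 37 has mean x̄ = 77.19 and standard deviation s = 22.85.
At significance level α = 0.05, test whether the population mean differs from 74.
One-sample t-test:
H₀: μ = 74
H₁: μ ≠ 74
df = n - 1 = 36
t = (x̄ - μ₀) / (s/√n) = (77.19 - 74) / (22.85/√37) = 0.849
p-value = 0.4014

Since p-value > α = 0.05, we fail to reject H₀.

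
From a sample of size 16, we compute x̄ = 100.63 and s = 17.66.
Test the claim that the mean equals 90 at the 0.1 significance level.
One-sample t-test:
H₀: μ = 90
H₁: μ ≠ 90
df = n - 1 = 15
t = (x̄ - μ₀) / (s/√n) = (100.63 - 90) / (17.66/√16) = 2.408
p-value = 0.0294

Since p-value < α = 0.1, we reject H₀.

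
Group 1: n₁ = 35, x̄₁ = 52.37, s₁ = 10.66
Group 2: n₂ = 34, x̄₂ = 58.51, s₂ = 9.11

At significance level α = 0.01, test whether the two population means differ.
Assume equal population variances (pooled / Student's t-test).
Student's two-sample t-test (equal variances):
H₀: μ₁ = μ₂
H₁: μ₁ ≠ μ₂
df = n₁ + n₂ - 2 = 67
Pooled variance s_p² = [(n₁-1)s₁² + (n₂-1)s₂²] / (n₁ + n₂ - 2) = [(34)(10.66²) + (33)(9.11²)] / 67 = 98.5425
SE = √(s_p²(1/n₁ + 1/n₂)) = √(98.5425 × (1/35 + 1/34)) = 2.3904
t = (x̄₁ - x̄₂) / SE = (52.37 - 58.51) / 2.3904 = -6.14 / 2.3904 = -2.569
p-value = 0.0124

Since p-value > α = 0.01, we fail to reject H₀.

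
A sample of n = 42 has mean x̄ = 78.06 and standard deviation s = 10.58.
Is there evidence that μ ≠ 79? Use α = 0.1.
One-sample t-test:
H₀: μ = 79
H₁: μ ≠ 79
df = n - 1 = 41
t = (x̄ - μ₀) / (s/√n) = (78.06 - 79) / (10.58/√42) = -0.576
p-value = 0.5679

Since p-value > α = 0.1, we fail to reject H₀.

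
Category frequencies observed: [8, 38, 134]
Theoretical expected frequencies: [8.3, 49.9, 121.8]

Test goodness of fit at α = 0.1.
Chi-square goodness of fit test:
H₀: observed counts match expected distribution
H₁: observed counts differ from expected distribution
df = k - 1 = 2
χ² = Σ(O - E)²/E
   = (8 - 8.3)²/8.3 + (38 - 49.9)²/49.9 + (134 - 121.8)²/121.8
   = 0.011 + 2.838 + 1.222
   = 4.07
p-value = 0.1306

Since p-value > α = 0.1, we fail to reject H₀.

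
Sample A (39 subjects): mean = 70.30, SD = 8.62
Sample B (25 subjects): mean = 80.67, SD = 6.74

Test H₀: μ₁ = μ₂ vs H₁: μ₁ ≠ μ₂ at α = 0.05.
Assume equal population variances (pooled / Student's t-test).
Student's two-sample t-test (equal variances):
H₀: μ₁ = μ₂
H₁: μ₁ ≠ μ₂
df = n₁ + n₂ - 2 = 62
Pooled variance s_p² = [(n₁-1)s₁² + (n₂-1)s₂²] / (n₁ + n₂ - 2) = [(38)(8.62²) + (24)(6.74²)] / 62 = 63.1263
SE = √(s_p²(1/n₁ + 1/n₂)) = √(63.1263 × (1/39 + 1/25)) = 2.0356
t = (x̄₁ - x̄₂) / SE = (70.30 - 80.67) / 2.0356 = -10.37 / 2.0356 = -5.094
p-value < 0.0001

Since p-value < α = 0.05, we reject H₀.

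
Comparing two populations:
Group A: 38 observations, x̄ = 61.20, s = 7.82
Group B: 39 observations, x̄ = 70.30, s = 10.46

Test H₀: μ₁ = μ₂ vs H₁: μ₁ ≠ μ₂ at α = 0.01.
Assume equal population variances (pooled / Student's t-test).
Student's two-sample t-test (equal variances):
H₀: μ₁ = μ₂
H₁: μ₁ ≠ μ₂
df = n₁ + n₂ - 2 = 75
Pooled variance s_p² = [(n₁-1)s₁² + (n₂-1)s₂²] / (n₁ + n₂ - 2) = [(37)(7.82²) + (38)(10.46²)] / 75 = 85.6037
SE = √(s_p²(1/n₁ + 1/n₂)) = √(85.6037 × (1/38 + 1/39)) = 2.1090
t = (x̄₁ - x̄₂) / SE = (61.20 - 70.30) / 2.1090 = -9.10 / 2.1090 = -4.315
p-value < 0.0001

Since p-value < α = 0.01, we reject H₀.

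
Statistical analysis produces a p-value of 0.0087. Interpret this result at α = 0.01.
Since p = 0.0087 < α = 0.01, reject H₀.
There is sufficient evidence to reject the null hypothesis; the result is statistically significant at the 0.01 level.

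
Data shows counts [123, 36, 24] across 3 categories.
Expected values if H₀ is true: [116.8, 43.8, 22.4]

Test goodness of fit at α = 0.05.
Chi-square goodness of fit test:
H₀: observed counts match expected distribution
H₁: observed counts differ from expected distribution
df = k - 1 = 2
χ² = Σ(O - E)²/E
   = (123 - 116.8)²/116.8 + (36 - 43.8)²/43.8 + (24 - 22.4)²/22.4
   = 0.329 + 1.389 + 0.114
   = 1.83
p-value = 0.4000

Since p-value > α = 0.05, we fail to reject H₀.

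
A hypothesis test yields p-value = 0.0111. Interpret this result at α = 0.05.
Since p = 0.0111 < α = 0.05, reject H₀.
There is sufficient evidence to reject the null hypothesis; the result is statistically significant at the 0.05 level.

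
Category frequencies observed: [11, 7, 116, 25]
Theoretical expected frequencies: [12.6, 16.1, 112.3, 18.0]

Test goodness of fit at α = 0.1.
Chi-square goodness of fit test:
H₀: observed counts match expected distribution
H₁: observed counts differ from expected distribution
df = k - 1 = 3
χ² = Σ(O - E)²/E
   = (11 - 12.6)²/12.6 + (7 - 16.1)²/16.1 + (116 - 112.3)²/112.3 + (25 - 18.0)²/18.0
   = 0.203 + 5.143 + 0.122 + 2.722
   = 8.19
p-value = 0.0422

Since p-value < α = 0.1, we reject H₀.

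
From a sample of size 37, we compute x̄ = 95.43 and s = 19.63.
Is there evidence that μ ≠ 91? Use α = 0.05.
One-sample t-test:
H₀: μ = 91
H₁: μ ≠ 91
df = n - 1 = 36
t = (x̄ - μ₀) / (s/√n) = (95.43 - 91) / (19.63/√37) = 1.373
p-value = 0.1783

Since p-value > α = 0.05, we fail to reject H₀.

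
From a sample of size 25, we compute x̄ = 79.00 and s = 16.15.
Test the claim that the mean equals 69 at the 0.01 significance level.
One-sample t-test:
H₀: μ = 69
H₁: μ ≠ 69
df = n - 1 = 24
t = (x̄ - μ₀) / (s/√n) = (79.00 - 69) / (16.15/√25) = 3.096
p-value = 0.0049

Since p-value < α = 0.01, we reject H₀.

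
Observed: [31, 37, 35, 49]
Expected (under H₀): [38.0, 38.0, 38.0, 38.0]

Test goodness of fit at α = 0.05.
Chi-square goodness of fit test:
H₀: observed counts match expected distribution
H₁: observed counts differ from expected distribution
df = k - 1 = 3
χ² = Σ(O - E)²/E
   = (31 - 38.0)²/38.0 + (37 - 38.0)²/38.0 + (35 - 38.0)²/38.0 + (49 - 38.0)²/38.0
   = 1.289 + 0.026 + 0.237 + 3.184
   = 4.74
p-value = 0.1921

Since p-value > α = 0.05, we fail to reject H₀.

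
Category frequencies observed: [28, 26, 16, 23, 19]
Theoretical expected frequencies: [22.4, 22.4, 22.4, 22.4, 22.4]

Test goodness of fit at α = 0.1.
Chi-square goodness of fit test:
H₀: observed counts match expected distribution
H₁: observed counts differ from expected distribution
df = k - 1 = 4
χ² = Σ(O - E)²/E
   = (28 - 22.4)²/22.4 + (26 - 22.4)²/22.4 + (16 - 22.4)²/22.4 + (23 - 22.4)²/22.4 + (19 - 22.4)²/22.4
   = 1.400 + 0.579 + 1.829 + 0.016 + 0.516
   = 4.34
p-value = 0.3620

Since p-value > α = 0.1, we fail to reject H₀.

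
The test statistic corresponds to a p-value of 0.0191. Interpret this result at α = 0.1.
Since p = 0.0191 < α = 0.1, reject H₀.
There is sufficient evidence to reject the null hypothesis; the result is statistically significant at the 0.1 level.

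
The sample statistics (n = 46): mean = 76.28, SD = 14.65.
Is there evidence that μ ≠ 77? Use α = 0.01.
One-sample t-test:
H₀: μ = 77
H₁: μ ≠ 77
df = n - 1 = 45
t = (x̄ - μ₀) / (s/√n) = (76.28 - 77) / (14.65/√46) = -0.333
p-value = 0.7404

Since p-value > α = 0.01, we fail to reject H₀.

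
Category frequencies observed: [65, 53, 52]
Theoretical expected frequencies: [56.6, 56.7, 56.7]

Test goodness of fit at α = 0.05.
Chi-square goodness of fit test:
H₀: observed counts match expected distribution
H₁: observed counts differ from expected distribution
df = k - 1 = 2
χ² = Σ(O - E)²/E
   = (65 - 56.6)²/56.6 + (53 - 56.7)²/56.7 + (52 - 56.7)²/56.7
   = 1.247 + 0.241 + 0.390
   = 1.88
p-value = 0.3911

Since p-value > α = 0.05, we fail to reject H₀.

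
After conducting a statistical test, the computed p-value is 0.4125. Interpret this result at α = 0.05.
Since p = 0.4125 > α = 0.05, fail to reject H₀.
There is insufficient evidence to reject the null hypothesis; the result is not statistically significant at the 0.05 level.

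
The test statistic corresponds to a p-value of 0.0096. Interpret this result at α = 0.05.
Since p = 0.0096 < α = 0.05, reject H₀.
There is sufficient evidence to reject the null hypothesis; the result is statistically significant at the 0.05 level.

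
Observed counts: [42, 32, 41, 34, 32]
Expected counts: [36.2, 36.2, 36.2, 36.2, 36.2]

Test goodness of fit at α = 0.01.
Chi-square goodness of fit test:
H₀: observed counts match expected distribution
H₁: observed counts differ from expected distribution
df = k - 1 = 4
χ² = Σ(O - E)²/E
   = (42 - 36.2)²/36.2 + (32 - 36.2)²/36.2 + (41 - 36.2)²/36.2 + (34 - 36.2)²/36.2 + (32 - 36.2)²/36.2
   = 0.929 + 0.487 + 0.636 + 0.134 + 0.487
   = 2.67
p-value = 0.6138

Since p-value > α = 0.01, we fail to reject H₀.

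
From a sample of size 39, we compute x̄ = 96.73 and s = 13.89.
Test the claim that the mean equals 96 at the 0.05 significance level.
One-sample t-test:
H₀: μ = 96
H₁: μ ≠ 96
df = n - 1 = 38
t = (x̄ - μ₀) / (s/√n) = (96.73 - 96) / (13.89/√39) = 0.328
p-value = 0.7446

Since p-value > α = 0.05, we fail to reject H₀.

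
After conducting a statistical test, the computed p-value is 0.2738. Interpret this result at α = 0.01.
Since p = 0.2738 > α = 0.01, fail to reject H₀.
There is insufficient evidence to reject the null hypothesis; the result is not statistically significant at the 0.01 level.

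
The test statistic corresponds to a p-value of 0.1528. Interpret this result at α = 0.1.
Since p = 0.1528 > α = 0.1, fail to reject H₀.
There is insufficient evidence to reject the null hypothesis; the result is not statistically significant at the 0.1 level.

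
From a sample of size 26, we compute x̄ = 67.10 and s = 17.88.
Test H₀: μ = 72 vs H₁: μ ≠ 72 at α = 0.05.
One-sample t-test:
H₀: μ = 72
H₁: μ ≠ 72
df = n - 1 = 25
t = (x̄ - μ₀) / (s/√n) = (67.10 - 72) / (17.88/√26) = -1.397
p-value = 0.1746

Since p-value > α = 0.05, we fail to reject H₀.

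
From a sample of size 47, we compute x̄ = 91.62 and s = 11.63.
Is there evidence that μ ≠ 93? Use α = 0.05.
One-sample t-test:
H₀: μ = 93
H₁: μ ≠ 93
df = n - 1 = 46
t = (x̄ - μ₀) / (s/√n) = (91.62 - 93) / (11.63/√47) = -0.813
p-value = 0.4201

Since p-value > α = 0.05, we fail to reject H₀.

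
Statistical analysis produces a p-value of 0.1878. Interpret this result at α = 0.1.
Since p = 0.1878 > α = 0.1, fail to reject H₀.
There is insufficient evidence to reject the null hypothesis; the result is not statistically significant at the 0.1 level.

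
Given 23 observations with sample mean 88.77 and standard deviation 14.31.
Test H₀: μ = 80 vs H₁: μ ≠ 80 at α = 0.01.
One-sample t-test:
H₀: μ = 80
H₁: μ ≠ 80
df = n - 1 = 22
t = (x̄ - μ₀) / (s/√n) = (88.77 - 80) / (14.31/√23) = 2.939
p-value = 0.0076

Since p-value < α = 0.01, we reject H₀.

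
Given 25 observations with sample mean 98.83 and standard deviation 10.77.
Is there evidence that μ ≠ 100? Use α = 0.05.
One-sample t-test:
H₀: μ = 100
H₁: μ ≠ 100
df = n - 1 = 24
t = (x̄ - μ₀) / (s/√n) = (98.83 - 100) / (10.77/√25) = -0.543
p-value = 0.5920

Since p-value > α = 0.05, we fail to reject H₀.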